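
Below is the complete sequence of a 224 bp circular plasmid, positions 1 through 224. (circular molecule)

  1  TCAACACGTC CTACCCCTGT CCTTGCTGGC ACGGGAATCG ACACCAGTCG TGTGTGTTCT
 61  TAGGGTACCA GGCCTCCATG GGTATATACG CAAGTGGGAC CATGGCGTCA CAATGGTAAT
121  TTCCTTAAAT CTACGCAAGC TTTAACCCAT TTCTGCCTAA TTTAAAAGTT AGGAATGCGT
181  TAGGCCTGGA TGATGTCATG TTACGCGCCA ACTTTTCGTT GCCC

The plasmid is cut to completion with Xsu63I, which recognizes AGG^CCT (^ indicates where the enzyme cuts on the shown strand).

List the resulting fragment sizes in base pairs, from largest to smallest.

112, 112 bp

Xsu63I sites (AGGCCT) start at positions 70, 182.
Xsu63I cuts after base 3 of each site, so after positions 72, 184.
Circular molecule, 2 cuts → 2 fragments:
  73–184 → 112 bp
  185–224 then 1–72 → 40 + 72 = 112 bp
Sorted largest to smallest: 112, 112 bp.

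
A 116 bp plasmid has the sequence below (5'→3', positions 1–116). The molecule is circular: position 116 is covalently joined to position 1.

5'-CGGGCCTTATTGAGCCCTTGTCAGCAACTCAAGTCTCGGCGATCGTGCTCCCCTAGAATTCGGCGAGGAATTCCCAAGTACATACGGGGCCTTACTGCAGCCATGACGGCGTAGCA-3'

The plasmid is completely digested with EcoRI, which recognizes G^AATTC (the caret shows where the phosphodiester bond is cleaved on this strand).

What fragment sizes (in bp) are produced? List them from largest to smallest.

104, 12 bp

EcoRI sites (GAATTC) start at positions 56, 68.
EcoRI cuts after the first base of each site, so after positions 56, 68.
Circular molecule, 2 cuts → 2 fragments:
  57–68 → 12 bp
  69–116 then 1–56 → 48 + 56 = 104 bp
Sorted largest to smallest: 104, 12 bp.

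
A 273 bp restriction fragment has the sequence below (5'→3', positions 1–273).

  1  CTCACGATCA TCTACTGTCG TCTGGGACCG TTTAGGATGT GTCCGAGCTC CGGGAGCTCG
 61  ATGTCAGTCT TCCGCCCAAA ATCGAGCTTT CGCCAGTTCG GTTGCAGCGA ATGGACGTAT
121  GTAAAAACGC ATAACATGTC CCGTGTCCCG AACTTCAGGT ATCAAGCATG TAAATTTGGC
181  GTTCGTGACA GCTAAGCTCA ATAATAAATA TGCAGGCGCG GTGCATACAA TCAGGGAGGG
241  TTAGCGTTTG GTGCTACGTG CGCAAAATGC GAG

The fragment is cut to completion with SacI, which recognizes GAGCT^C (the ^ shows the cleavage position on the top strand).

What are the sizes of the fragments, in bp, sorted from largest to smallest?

215, 49, 9 bp

SacI sites (GAGCTC) start at positions 45, 54.
SacI cuts after base 5 of each site (before the last base), so after positions 49, 58.
Linear molecule, 2 cuts → 3 fragments:
  1–49 → 49 bp
  50–58 → 9 bp
  59–273 → 215 bp
Sorted largest to smallest: 215, 49, 9 bp.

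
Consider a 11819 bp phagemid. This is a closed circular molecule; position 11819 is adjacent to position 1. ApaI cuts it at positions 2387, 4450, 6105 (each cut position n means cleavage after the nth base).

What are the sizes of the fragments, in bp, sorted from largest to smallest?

Circular molecule, 3 cuts → 3 fragments:
  4450 − 2387 = 2063 bp
  6105 − 4450 = 1655 bp
  wrap: 11819 − 6105 + 2387 = 8101 bp
Sorted largest to smallest: 8101, 2063, 1655 bp.

8101, 2063, 1655 bp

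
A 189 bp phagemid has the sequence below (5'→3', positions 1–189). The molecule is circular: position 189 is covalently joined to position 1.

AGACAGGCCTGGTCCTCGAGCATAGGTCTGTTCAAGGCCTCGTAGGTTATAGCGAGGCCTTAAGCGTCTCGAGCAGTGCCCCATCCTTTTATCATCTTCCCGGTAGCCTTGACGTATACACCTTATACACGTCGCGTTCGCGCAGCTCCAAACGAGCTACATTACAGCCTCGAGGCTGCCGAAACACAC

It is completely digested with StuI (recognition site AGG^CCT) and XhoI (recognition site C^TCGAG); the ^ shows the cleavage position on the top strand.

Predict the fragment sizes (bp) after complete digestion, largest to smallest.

StuI sites (AGGCCT) start at positions 5, 35, 55.
StuI cuts after base 3 of each site, so after positions 7, 37, 57.
XhoI sites (CTCGAG) start at positions 15, 68, 169.
XhoI cuts after the first base of each site, so after positions 15, 68, 169.
Combined cut positions: 7, 15, 37, 57, 68, 169.
Circular molecule, 6 cuts → 6 fragments:
  8–15 → 8 bp
  16–37 → 22 bp
  38–57 → 20 bp
  58–68 → 11 bp
  69–169 → 101 bp
  170–189 then 1–7 → 20 + 7 = 27 bp
Sorted largest to smallest: 101, 27, 22, 20, 11, 8 bp.

101, 27, 22, 20, 11, 8 bp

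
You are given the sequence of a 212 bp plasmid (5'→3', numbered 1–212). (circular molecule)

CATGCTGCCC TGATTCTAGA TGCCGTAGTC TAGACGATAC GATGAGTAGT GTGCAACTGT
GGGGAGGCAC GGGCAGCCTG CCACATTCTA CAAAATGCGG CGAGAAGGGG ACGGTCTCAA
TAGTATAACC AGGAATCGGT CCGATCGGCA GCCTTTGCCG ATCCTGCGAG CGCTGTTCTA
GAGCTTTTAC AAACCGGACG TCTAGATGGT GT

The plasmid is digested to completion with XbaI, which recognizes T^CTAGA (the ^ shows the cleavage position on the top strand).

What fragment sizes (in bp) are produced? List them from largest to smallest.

XbaI sites (TCTAGA) start at positions 15, 29, 177, 201.
XbaI cuts after the first base of each site, so after positions 15, 29, 177, 201.
Circular molecule, 4 cuts → 4 fragments:
  16–29 → 14 bp
  30–177 → 148 bp
  178–201 → 24 bp
  202–212 then 1–15 → 11 + 15 = 26 bp
Sorted largest to smallest: 148, 26, 24, 14 bp.

148, 26, 24, 14 bp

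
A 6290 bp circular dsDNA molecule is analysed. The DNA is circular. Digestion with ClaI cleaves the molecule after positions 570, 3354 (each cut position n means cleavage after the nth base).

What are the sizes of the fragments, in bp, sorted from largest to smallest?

Circular molecule, 2 cuts → 2 fragments:
  3354 − 570 = 2784 bp
  wrap: 6290 − 3354 + 570 = 3506 bp
Sorted largest to smallest: 3506, 2784 bp.

3506, 2784 bp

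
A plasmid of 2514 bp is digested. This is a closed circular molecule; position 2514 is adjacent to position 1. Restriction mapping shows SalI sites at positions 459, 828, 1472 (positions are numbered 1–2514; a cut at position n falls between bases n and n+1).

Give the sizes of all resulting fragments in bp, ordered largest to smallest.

Circular molecule, 3 cuts → 3 fragments:
  828 − 459 = 369 bp
  1472 − 828 = 644 bp
  wrap: 2514 − 1472 + 459 = 1501 bp
Sorted largest to smallest: 1501, 644, 369 bp.

1501, 644, 369 bp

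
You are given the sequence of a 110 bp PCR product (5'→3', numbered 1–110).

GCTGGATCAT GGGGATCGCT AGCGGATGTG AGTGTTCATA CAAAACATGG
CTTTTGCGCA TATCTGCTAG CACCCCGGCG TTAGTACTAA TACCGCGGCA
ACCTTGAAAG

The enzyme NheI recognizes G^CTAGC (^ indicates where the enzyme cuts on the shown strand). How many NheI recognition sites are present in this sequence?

2

GCTAGC occurs starting at positions 18, 66.
NheI cuts at 2 sites.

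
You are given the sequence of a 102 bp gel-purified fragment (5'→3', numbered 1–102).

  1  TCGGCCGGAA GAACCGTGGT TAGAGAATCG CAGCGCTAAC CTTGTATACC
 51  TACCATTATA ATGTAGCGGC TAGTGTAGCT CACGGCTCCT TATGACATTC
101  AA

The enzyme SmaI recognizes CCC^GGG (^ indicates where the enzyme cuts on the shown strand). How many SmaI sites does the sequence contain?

0

No occurrence of CCCGGG is present in the sequence.
SmaI does not cut: 0 sites.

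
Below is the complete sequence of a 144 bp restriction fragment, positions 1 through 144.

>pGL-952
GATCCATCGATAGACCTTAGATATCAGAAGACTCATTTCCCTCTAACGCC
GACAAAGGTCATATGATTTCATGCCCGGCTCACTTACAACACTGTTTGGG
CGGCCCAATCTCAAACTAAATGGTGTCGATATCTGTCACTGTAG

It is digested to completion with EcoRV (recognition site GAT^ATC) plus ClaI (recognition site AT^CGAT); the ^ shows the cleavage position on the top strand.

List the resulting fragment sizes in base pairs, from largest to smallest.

108, 15, 14, 7 bp

EcoRV sites (GATATC) start at positions 20, 128.
EcoRV cuts after base 3 of each site, so after positions 22, 130.
The ClaI site (ATCGAT) starts at position 6.
ClaI cuts after base 2 of each site, so after position 7.
Combined cut positions: 7, 22, 130.
Linear molecule, 3 cuts → 4 fragments:
  1–7 → 7 bp
  8–22 → 15 bp
  23–130 → 108 bp
  131–144 → 14 bp
Sorted largest to smallest: 108, 15, 14, 7 bp.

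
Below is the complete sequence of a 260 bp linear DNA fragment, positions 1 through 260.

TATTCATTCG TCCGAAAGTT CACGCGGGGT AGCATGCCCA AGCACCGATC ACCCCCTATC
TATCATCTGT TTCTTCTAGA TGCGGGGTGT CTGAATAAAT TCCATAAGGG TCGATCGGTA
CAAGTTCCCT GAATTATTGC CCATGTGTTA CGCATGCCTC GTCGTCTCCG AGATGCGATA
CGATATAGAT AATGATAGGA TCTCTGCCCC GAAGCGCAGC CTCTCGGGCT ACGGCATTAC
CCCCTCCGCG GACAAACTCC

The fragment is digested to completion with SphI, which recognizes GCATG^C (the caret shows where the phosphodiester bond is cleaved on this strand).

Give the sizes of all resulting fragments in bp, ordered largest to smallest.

SphI sites (GCATGC) start at positions 32, 152.
SphI cuts after base 5 of each site (before the last base), so after positions 36, 156.
Linear molecule, 2 cuts → 3 fragments:
  1–36 → 36 bp
  37–156 → 120 bp
  157–260 → 104 bp
Sorted largest to smallest: 120, 104, 36 bp.

120, 104, 36 bp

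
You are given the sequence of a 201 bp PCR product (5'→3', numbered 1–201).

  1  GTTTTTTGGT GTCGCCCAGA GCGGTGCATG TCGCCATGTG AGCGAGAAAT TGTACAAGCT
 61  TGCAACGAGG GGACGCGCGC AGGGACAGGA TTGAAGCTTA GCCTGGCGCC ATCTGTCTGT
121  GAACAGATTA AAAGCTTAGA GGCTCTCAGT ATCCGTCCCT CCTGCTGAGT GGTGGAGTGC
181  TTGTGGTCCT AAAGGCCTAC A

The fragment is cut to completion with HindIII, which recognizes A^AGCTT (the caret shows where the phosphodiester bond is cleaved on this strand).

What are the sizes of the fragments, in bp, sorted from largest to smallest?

HindIII sites (AAGCTT) start at positions 56, 94, 132.
HindIII cuts after the first base of each site, so after positions 56, 94, 132.
Linear molecule, 3 cuts → 4 fragments:
  1–56 → 56 bp
  57–94 → 38 bp
  95–132 → 38 bp
  133–201 → 69 bp
Sorted largest to smallest: 69, 56, 38, 38 bp.

69, 56, 38, 38 bp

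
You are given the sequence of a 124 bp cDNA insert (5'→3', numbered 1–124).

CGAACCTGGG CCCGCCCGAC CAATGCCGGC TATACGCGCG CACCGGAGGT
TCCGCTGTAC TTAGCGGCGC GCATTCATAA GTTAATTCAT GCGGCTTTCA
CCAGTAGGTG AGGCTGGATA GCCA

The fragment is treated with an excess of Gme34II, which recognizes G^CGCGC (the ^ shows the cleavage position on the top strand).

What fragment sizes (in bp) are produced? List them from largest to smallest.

57, 36, 31 bp

Gme34II sites (GCGCGC) start at positions 36, 67.
Gme34II cuts after the first base of each site, so after positions 36, 67.
Linear molecule, 2 cuts → 3 fragments:
  1–36 → 36 bp
  37–67 → 31 bp
  68–124 → 57 bp
Sorted largest to smallest: 57, 36, 31 bp.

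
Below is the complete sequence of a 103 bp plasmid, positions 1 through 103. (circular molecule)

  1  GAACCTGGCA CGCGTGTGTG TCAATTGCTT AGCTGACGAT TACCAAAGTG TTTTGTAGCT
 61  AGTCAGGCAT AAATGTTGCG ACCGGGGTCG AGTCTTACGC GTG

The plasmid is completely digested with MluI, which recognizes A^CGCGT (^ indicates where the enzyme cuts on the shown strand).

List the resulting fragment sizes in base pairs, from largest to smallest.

MluI sites (ACGCGT) start at positions 10, 97.
MluI cuts after the first base of each site, so after positions 10, 97.
Circular molecule, 2 cuts → 2 fragments:
  11–97 → 87 bp
  98–103 then 1–10 → 6 + 10 = 16 bp
Sorted largest to smallest: 87, 16 bp.

87, 16 bp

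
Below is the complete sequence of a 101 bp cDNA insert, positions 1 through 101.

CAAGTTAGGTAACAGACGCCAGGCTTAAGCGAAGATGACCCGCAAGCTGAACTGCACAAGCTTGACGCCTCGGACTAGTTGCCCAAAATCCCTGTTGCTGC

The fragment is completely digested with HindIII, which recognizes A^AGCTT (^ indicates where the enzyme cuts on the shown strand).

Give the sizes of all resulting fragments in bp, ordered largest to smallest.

58, 43 bp

The HindIII site (AAGCTT) starts at position 58.
HindIII cuts after the first base of each site, so after position 58.
Linear molecule, 1 cut → 2 fragments:
  1–58 → 58 bp
  59–101 → 43 bp
Sorted largest to smallest: 58, 43 bp.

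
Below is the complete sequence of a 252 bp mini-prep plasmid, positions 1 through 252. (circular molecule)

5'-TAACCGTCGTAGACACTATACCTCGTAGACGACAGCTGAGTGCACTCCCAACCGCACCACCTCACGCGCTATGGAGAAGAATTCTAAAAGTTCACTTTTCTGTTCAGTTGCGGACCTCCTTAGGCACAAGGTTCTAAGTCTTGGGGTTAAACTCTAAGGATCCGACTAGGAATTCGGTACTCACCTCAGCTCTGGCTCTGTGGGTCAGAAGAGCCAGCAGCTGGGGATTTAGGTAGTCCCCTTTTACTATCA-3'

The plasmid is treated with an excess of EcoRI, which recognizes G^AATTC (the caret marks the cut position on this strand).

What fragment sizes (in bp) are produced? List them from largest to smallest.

EcoRI sites (GAATTC) start at positions 79, 170.
EcoRI cuts after the first base of each site, so after positions 79, 170.
Circular molecule, 2 cuts → 2 fragments:
  80–170 → 91 bp
  171–252 then 1–79 → 82 + 79 = 161 bp
Sorted largest to smallest: 161, 91 bp.

161, 91 bp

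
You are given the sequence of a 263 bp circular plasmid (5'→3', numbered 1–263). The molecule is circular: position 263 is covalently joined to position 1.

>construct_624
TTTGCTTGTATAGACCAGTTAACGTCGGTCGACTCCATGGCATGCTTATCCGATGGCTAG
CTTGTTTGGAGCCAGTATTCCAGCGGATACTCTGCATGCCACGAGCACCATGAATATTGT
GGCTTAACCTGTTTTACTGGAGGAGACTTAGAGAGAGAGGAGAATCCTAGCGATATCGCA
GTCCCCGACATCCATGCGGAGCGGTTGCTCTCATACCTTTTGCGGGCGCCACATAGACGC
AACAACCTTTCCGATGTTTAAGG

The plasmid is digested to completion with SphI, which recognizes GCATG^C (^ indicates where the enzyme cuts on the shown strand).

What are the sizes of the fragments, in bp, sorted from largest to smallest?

SphI sites (GCATGC) start at positions 40, 94.
SphI cuts after base 5 of each site (before the last base), so after positions 44, 98.
Circular molecule, 2 cuts → 2 fragments:
  45–98 → 54 bp
  99–263 then 1–44 → 165 + 44 = 209 bp
Sorted largest to smallest: 209, 54 bp.

209, 54 bp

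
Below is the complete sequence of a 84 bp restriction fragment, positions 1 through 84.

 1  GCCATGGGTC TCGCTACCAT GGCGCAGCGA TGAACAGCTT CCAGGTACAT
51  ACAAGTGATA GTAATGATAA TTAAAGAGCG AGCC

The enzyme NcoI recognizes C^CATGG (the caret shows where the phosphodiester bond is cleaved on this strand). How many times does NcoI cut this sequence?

2

CCATGG occurs starting at positions 2, 17.
NcoI cuts at 2 sites.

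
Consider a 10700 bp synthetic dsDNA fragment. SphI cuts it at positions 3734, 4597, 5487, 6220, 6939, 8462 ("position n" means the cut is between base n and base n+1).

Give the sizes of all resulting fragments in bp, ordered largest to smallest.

Linear molecule, 6 cuts → 7 fragments:
  3734 − 0 = 3734 bp
  4597 − 3734 = 863 bp
  5487 − 4597 = 890 bp
  6220 − 5487 = 733 bp
  6939 − 6220 = 719 bp
  8462 − 6939 = 1523 bp
  10700 − 8462 = 2238 bp
Sorted largest to smallest: 3734, 2238, 1523, 890, 863, 733, 719 bp.

3734, 2238, 1523, 890, 863, 733, 719 bp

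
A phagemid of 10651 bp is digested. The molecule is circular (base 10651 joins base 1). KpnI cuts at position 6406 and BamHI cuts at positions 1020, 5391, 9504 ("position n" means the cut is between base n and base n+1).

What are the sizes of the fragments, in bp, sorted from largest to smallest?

Combined cut positions (sorted): 1020, 5391, 6406, 9504.
Circular molecule, 4 cuts → 4 fragments:
  5391 − 1020 = 4371 bp
  6406 − 5391 = 1015 bp
  9504 − 6406 = 3098 bp
  wrap: 10651 − 9504 + 1020 = 2167 bp
Sorted largest to smallest: 4371, 3098, 2167, 1015 bp.

4371, 3098, 2167, 1015 bp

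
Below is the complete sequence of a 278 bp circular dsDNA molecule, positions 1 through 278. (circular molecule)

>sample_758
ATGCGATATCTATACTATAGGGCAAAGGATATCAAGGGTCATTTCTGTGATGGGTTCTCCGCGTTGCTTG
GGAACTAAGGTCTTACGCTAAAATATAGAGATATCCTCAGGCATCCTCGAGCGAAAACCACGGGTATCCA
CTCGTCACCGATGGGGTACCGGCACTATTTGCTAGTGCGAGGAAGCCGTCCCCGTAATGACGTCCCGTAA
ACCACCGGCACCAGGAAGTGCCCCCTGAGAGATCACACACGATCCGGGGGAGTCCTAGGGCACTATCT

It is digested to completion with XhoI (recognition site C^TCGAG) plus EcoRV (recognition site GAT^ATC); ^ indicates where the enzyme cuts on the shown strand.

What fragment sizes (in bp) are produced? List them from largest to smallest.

169, 72, 23, 14 bp

The XhoI site (CTCGAG) starts at position 116.
XhoI cuts after the first base of each site, so after position 116.
EcoRV sites (GATATC) start at positions 5, 28, 100.
EcoRV cuts after base 3 of each site, so after positions 7, 30, 102.
Combined cut positions: 7, 30, 102, 116.
Circular molecule, 4 cuts → 4 fragments:
  8–30 → 23 bp
  31–102 → 72 bp
  103–116 → 14 bp
  117–278 then 1–7 → 162 + 7 = 169 bp
Sorted largest to smallest: 169, 72, 23, 14 bp.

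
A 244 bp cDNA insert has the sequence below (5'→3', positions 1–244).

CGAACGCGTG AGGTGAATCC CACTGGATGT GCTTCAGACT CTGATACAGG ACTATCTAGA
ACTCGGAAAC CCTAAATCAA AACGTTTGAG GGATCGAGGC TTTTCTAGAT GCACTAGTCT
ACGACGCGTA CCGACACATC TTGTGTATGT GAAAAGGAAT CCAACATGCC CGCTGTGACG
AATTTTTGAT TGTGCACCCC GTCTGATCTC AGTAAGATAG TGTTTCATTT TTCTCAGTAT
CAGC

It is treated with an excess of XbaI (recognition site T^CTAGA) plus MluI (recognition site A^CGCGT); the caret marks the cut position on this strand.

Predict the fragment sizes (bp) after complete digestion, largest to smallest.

XbaI sites (TCTAGA) start at positions 55, 104.
XbaI cuts after the first base of each site, so after positions 55, 104.
MluI sites (ACGCGT) start at positions 4, 124.
MluI cuts after the first base of each site, so after positions 4, 124.
Combined cut positions: 4, 55, 104, 124.
Linear molecule, 4 cuts → 5 fragments:
  1–4 → 4 bp
  5–55 → 51 bp
  56–104 → 49 bp
  105–124 → 20 bp
  125–244 → 120 bp
Sorted largest to smallest: 120, 51, 49, 20, 4 bp.

120, 51, 49, 20, 4 bp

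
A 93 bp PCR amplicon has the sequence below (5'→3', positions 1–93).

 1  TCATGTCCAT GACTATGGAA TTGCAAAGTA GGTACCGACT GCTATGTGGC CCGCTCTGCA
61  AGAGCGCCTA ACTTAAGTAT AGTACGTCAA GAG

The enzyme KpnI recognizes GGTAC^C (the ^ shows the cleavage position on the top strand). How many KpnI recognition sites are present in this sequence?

1

GGTACC occurs starting at position 31.
KpnI cuts at 1 site.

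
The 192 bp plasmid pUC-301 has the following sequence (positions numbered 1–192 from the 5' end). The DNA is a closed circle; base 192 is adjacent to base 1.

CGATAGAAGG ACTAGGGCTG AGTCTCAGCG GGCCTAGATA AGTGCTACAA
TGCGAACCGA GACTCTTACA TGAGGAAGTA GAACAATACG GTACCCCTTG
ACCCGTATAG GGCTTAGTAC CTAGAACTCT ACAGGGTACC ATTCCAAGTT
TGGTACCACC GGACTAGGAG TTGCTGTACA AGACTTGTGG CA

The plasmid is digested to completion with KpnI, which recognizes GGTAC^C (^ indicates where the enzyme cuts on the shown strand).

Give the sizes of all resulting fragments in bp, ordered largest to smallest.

KpnI sites (GGTACC) start at positions 90, 135, 152.
KpnI cuts after base 5 of each site (before the last base), so after positions 94, 139, 156.
Circular molecule, 3 cuts → 3 fragments:
  95–139 → 45 bp
  140–156 → 17 bp
  157–192 then 1–94 → 36 + 94 = 130 bp
Sorted largest to smallest: 130, 45, 17 bp.

130, 45, 17 bp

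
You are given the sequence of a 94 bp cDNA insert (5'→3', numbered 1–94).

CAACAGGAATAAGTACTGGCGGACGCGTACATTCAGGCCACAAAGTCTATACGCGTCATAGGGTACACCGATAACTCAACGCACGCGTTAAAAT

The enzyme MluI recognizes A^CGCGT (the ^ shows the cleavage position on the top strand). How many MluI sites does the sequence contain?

3

ACGCGT occurs starting at positions 23, 51, 83.
MluI cuts at 3 sites.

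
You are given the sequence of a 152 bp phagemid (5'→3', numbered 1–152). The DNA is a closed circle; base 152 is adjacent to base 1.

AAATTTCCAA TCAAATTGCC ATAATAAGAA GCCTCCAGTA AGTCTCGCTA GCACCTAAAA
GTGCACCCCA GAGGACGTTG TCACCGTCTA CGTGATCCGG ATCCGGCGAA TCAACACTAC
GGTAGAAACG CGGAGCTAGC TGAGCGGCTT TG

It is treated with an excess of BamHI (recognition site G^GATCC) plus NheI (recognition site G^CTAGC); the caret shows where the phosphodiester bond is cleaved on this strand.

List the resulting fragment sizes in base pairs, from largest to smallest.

The BamHI site (GGATCC) starts at position 99.
BamHI cuts after the first base of each site, so after position 99.
NheI sites (GCTAGC) start at positions 47, 135.
NheI cuts after the first base of each site, so after positions 47, 135.
Combined cut positions: 47, 99, 135.
Circular molecule, 3 cuts → 3 fragments:
  48–99 → 52 bp
  100–135 → 36 bp
  136–152 then 1–47 → 17 + 47 = 64 bp
Sorted largest to smallest: 64, 52, 36 bp.

64, 52, 36 bp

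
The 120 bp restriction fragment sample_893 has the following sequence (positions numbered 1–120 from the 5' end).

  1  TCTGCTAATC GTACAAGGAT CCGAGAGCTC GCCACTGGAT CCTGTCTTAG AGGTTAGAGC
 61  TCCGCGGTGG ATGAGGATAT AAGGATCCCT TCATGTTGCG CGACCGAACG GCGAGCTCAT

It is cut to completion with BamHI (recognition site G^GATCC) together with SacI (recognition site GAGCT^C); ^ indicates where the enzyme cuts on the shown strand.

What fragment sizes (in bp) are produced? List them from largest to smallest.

34, 24, 22, 17, 12, 8, 3 bp

BamHI sites (GGATCC) start at positions 17, 37, 83.
BamHI cuts after the first base of each site, so after positions 17, 37, 83.
SacI sites (GAGCTC) start at positions 25, 57, 113.
SacI cuts after base 5 of each site (before the last base), so after positions 29, 61, 117.
Combined cut positions: 17, 29, 37, 61, 83, 117.
Linear molecule, 6 cuts → 7 fragments:
  1–17 → 17 bp
  18–29 → 12 bp
  30–37 → 8 bp
  38–61 → 24 bp
  62–83 → 22 bp
  84–117 → 34 bp
  118–120 → 3 bp
Sorted largest to smallest: 34, 24, 22, 17, 12, 8, 3 bp.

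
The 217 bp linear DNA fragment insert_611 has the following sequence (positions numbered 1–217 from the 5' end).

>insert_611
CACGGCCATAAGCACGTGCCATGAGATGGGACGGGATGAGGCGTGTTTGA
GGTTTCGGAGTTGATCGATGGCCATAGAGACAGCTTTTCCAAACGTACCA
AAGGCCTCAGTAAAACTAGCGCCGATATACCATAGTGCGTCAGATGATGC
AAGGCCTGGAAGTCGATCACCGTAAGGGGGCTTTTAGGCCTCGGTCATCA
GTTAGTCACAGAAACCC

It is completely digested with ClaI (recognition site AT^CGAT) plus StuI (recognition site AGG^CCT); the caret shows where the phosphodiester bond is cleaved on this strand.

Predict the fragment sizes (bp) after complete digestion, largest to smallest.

The ClaI site (ATCGAT) starts at position 64.
ClaI cuts after base 2 of each site, so after position 65.
StuI sites (AGGCCT) start at positions 102, 152, 186.
StuI cuts after base 3 of each site, so after positions 104, 154, 188.
Combined cut positions: 65, 104, 154, 188.
Linear molecule, 4 cuts → 5 fragments:
  1–65 → 65 bp
  66–104 → 39 bp
  105–154 → 50 bp
  155–188 → 34 bp
  189–217 → 29 bp
Sorted largest to smallest: 65, 50, 39, 34, 29 bp.

65, 50, 39, 34, 29 bp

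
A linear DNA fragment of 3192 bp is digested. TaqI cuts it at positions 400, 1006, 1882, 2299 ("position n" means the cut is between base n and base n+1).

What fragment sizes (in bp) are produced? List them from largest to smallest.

Linear molecule, 4 cuts → 5 fragments:
  400 − 0 = 400 bp
  1006 − 400 = 606 bp
  1882 − 1006 = 876 bp
  2299 − 1882 = 417 bp
  3192 − 2299 = 893 bp
Sorted largest to smallest: 893, 876, 606, 417, 400 bp.

893, 876, 606, 417, 400 bp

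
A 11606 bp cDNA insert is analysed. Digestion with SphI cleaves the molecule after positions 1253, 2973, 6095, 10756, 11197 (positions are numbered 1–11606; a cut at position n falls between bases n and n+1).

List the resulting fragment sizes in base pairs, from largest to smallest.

4661, 3122, 1720, 1253, 441, 409 bp

Linear molecule, 5 cuts → 6 fragments:
  1253 − 0 = 1253 bp
  2973 − 1253 = 1720 bp
  6095 − 2973 = 3122 bp
  10756 − 6095 = 4661 bp
  11197 − 10756 = 441 bp
  11606 − 11197 = 409 bp
Sorted largest to smallest: 4661, 3122, 1720, 1253, 441, 409 bp.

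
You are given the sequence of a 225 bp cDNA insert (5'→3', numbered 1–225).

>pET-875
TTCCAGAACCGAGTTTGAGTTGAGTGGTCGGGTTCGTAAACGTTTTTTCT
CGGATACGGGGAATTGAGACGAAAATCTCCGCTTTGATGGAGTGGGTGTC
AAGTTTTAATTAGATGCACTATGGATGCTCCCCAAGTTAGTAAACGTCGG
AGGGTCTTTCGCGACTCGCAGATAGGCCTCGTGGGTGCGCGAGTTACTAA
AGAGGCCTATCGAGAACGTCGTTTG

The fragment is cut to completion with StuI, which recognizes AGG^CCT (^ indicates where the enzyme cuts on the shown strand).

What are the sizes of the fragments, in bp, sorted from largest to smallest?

StuI sites (AGGCCT) start at positions 174, 203.
StuI cuts after base 3 of each site, so after positions 176, 205.
Linear molecule, 2 cuts → 3 fragments:
  1–176 → 176 bp
  177–205 → 29 bp
  206–225 → 20 bp
Sorted largest to smallest: 176, 29, 20 bp.

176, 29, 20 bp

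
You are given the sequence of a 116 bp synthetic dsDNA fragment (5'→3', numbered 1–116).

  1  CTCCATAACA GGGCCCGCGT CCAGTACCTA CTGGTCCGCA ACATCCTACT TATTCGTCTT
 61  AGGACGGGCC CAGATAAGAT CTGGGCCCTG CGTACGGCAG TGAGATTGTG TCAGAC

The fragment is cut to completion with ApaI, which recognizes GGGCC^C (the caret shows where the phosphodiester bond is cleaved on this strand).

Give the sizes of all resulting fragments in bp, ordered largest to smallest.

55, 29, 17, 15 bp

ApaI sites (GGGCCC) start at positions 11, 66, 83.
ApaI cuts after base 5 of each site (before the last base), so after positions 15, 70, 87.
Linear molecule, 3 cuts → 4 fragments:
  1–15 → 15 bp
  16–70 → 55 bp
  71–87 → 17 bp
  88–116 → 29 bp
Sorted largest to smallest: 55, 29, 17, 15 bp.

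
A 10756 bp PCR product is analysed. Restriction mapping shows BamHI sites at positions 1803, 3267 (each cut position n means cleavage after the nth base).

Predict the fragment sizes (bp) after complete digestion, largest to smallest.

Linear molecule, 2 cuts → 3 fragments:
  1803 − 0 = 1803 bp
  3267 − 1803 = 1464 bp
  10756 − 3267 = 7489 bp
Sorted largest to smallest: 7489, 1803, 1464 bp.

7489, 1803, 1464 bp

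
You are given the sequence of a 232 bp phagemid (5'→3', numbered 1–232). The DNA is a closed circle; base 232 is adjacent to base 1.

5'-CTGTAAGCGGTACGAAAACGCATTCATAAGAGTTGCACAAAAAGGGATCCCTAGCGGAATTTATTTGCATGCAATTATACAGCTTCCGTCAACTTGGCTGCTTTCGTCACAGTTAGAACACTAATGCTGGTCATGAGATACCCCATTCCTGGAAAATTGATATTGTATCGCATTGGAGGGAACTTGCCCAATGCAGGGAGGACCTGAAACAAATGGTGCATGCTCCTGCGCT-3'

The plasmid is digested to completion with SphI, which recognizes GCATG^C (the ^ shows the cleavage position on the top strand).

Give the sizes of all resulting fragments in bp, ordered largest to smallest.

151, 81 bp

SphI sites (GCATGC) start at positions 67, 218.
SphI cuts after base 5 of each site (before the last base), so after positions 71, 222.
Circular molecule, 2 cuts → 2 fragments:
  72–222 → 151 bp
  223–232 then 1–71 → 10 + 71 = 81 bp
Sorted largest to smallest: 151, 81 bp.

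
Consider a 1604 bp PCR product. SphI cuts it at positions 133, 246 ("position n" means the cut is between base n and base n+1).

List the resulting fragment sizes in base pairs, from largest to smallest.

Linear molecule, 2 cuts → 3 fragments:
  133 − 0 = 133 bp
  246 − 133 = 113 bp
  1604 − 246 = 1358 bp
Sorted largest to smallest: 1358, 133, 113 bp.

1358, 133, 113 bp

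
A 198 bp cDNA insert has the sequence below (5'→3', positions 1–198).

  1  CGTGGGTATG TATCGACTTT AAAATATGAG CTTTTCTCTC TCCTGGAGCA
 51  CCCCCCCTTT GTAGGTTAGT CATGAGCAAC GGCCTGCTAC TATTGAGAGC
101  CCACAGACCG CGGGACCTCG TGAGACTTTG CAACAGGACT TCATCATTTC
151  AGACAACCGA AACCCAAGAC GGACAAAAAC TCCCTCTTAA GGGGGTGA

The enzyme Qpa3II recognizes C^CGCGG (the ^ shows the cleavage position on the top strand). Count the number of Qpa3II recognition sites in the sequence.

CCGCGG occurs starting at position 108.
Qpa3II cuts at 1 site.

1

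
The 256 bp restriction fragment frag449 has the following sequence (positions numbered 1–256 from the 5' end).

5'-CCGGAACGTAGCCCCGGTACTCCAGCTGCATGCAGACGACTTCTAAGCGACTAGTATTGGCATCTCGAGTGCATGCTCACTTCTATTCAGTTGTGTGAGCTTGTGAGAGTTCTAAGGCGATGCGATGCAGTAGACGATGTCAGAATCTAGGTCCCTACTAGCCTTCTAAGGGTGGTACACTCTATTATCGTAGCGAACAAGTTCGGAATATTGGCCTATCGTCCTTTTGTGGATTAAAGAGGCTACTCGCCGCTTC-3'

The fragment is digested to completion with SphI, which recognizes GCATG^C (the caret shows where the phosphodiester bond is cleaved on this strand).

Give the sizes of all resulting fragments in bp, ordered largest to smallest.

181, 43, 32 bp

SphI sites (GCATGC) start at positions 28, 71.
SphI cuts after base 5 of each site (before the last base), so after positions 32, 75.
Linear molecule, 2 cuts → 3 fragments:
  1–32 → 32 bp
  33–75 → 43 bp
  76–256 → 181 bp
Sorted largest to smallest: 181, 43, 32 bp.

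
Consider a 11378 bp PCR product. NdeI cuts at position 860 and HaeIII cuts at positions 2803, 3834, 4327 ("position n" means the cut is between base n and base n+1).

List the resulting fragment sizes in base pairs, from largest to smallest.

7051, 1943, 1031, 860, 493 bp

Combined cut positions (sorted): 860, 2803, 3834, 4327.
Linear molecule, 4 cuts → 5 fragments:
  860 − 0 = 860 bp
  2803 − 860 = 1943 bp
  3834 − 2803 = 1031 bp
  4327 − 3834 = 493 bp
  11378 − 4327 = 7051 bp
Sorted largest to smallest: 7051, 1943, 1031, 860, 493 bp.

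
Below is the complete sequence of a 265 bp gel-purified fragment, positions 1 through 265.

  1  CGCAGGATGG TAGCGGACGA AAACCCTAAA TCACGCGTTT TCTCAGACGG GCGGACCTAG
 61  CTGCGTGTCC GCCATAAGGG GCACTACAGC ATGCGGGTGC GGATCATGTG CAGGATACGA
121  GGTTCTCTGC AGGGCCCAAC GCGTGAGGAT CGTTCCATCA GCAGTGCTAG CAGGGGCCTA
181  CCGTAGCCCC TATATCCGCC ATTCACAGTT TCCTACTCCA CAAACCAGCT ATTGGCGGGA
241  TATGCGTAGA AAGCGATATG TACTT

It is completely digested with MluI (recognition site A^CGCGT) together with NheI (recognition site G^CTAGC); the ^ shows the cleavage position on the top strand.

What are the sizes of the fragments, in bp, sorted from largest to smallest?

106, 99, 33, 27 bp

MluI sites (ACGCGT) start at positions 33, 139.
MluI cuts after the first base of each site, so after positions 33, 139.
The NheI site (GCTAGC) starts at position 166.
NheI cuts after the first base of each site, so after position 166.
Combined cut positions: 33, 139, 166.
Linear molecule, 3 cuts → 4 fragments:
  1–33 → 33 bp
  34–139 → 106 bp
  140–166 → 27 bp
  167–265 → 99 bp
Sorted largest to smallest: 106, 99, 33, 27 bp.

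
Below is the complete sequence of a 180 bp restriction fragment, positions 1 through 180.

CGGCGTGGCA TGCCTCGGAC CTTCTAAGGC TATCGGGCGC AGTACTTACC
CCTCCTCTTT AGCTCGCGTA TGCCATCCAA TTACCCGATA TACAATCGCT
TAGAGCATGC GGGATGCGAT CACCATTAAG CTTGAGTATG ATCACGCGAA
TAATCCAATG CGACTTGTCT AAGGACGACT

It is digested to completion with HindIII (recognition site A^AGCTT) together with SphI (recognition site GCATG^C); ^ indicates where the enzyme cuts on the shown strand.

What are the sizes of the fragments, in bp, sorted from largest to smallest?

The HindIII site (AAGCTT) starts at position 128.
HindIII cuts after the first base of each site, so after position 128.
SphI sites (GCATGC) start at positions 8, 105.
SphI cuts after base 5 of each site (before the last base), so after positions 12, 109.
Combined cut positions: 12, 109, 128.
Linear molecule, 3 cuts → 4 fragments:
  1–12 → 12 bp
  13–109 → 97 bp
  110–128 → 19 bp
  129–180 → 52 bp
Sorted largest to smallest: 97, 52, 19, 12 bp.

97, 52, 19, 12 bp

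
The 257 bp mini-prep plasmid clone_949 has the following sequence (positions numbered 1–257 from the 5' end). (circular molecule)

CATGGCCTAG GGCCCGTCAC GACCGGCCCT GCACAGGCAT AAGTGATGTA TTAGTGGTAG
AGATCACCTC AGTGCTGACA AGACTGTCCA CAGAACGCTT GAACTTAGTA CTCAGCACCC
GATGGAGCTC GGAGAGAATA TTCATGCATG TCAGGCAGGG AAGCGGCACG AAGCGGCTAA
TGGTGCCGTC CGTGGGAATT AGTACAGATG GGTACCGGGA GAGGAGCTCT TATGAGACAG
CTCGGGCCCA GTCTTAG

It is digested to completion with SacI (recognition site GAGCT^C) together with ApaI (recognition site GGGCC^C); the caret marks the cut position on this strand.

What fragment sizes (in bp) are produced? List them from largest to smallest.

SacI sites (GAGCTC) start at positions 125, 224.
SacI cuts after base 5 of each site (before the last base), so after positions 129, 228.
ApaI sites (GGGCCC) start at positions 10, 244.
ApaI cuts after base 5 of each site (before the last base), so after positions 14, 248.
Combined cut positions: 14, 129, 228, 248.
Circular molecule, 4 cuts → 4 fragments:
  15–129 → 115 bp
  130–228 → 99 bp
  229–248 → 20 bp
  249–257 then 1–14 → 9 + 14 = 23 bp
Sorted largest to smallest: 115, 99, 23, 20 bp.

115, 99, 23, 20 bp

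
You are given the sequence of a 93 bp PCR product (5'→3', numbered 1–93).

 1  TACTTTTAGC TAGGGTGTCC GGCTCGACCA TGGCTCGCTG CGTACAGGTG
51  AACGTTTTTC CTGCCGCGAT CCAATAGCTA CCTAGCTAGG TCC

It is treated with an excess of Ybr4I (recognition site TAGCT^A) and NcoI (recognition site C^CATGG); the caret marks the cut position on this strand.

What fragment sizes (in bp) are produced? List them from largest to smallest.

Ybr4I sites (TAGCTA) start at positions 7, 75, 83.
Ybr4I cuts after base 5 of each site (before the last base), so after positions 11, 79, 87.
The NcoI site (CCATGG) starts at position 28.
NcoI cuts after the first base of each site, so after position 28.
Combined cut positions: 11, 28, 79, 87.
Linear molecule, 4 cuts → 5 fragments:
  1–11 → 11 bp
  12–28 → 17 bp
  29–79 → 51 bp
  80–87 → 8 bp
  88–93 → 6 bp
Sorted largest to smallest: 51, 17, 11, 8, 6 bp.

51, 17, 11, 8, 6 bp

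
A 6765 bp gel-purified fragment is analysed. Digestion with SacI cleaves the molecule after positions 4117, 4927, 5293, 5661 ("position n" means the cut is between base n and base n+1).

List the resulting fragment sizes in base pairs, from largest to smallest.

4117, 1104, 810, 368, 366 bp

Linear molecule, 4 cuts → 5 fragments:
  4117 − 0 = 4117 bp
  4927 − 4117 = 810 bp
  5293 − 4927 = 366 bp
  5661 − 5293 = 368 bp
  6765 − 5661 = 1104 bp
Sorted largest to smallest: 4117, 1104, 810, 368, 366 bp.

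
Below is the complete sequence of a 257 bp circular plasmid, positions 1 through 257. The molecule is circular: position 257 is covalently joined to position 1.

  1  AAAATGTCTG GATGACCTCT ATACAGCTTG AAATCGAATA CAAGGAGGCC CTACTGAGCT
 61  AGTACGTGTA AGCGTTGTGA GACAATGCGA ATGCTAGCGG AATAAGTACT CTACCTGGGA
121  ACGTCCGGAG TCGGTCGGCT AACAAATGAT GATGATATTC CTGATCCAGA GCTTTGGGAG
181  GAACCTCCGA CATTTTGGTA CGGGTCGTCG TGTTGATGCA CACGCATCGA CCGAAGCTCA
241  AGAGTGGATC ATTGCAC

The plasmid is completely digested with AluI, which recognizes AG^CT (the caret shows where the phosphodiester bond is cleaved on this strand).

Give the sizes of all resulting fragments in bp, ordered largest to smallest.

113, 65, 47, 32 bp

AluI sites (AGCT) start at positions 25, 57, 170, 235.
AluI cuts after base 2 of each site, so after positions 26, 58, 171, 236.
Circular molecule, 4 cuts → 4 fragments:
  27–58 → 32 bp
  59–171 → 113 bp
  172–236 → 65 bp
  237–257 then 1–26 → 21 + 26 = 47 bp
Sorted largest to smallest: 113, 65, 47, 32 bp.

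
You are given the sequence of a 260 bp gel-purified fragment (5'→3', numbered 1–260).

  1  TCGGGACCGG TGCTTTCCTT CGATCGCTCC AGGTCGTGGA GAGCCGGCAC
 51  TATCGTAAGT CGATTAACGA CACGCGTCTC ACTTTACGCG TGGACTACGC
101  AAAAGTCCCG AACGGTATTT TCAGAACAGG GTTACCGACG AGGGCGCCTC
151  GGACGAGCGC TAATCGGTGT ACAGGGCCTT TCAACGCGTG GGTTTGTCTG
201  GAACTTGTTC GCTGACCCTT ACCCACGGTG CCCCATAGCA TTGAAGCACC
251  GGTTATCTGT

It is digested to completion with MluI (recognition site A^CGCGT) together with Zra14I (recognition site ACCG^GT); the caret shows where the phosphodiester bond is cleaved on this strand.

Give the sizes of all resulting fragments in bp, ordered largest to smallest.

98, 67, 63, 14, 9, 9 bp

MluI sites (ACGCGT) start at positions 72, 86, 184.
MluI cuts after the first base of each site, so after positions 72, 86, 184.
Zra14I sites (ACCGGT) start at positions 6, 248.
Zra14I cuts after base 4 of each site, so after positions 9, 251.
Combined cut positions: 9, 72, 86, 184, 251.
Linear molecule, 5 cuts → 6 fragments:
  1–9 → 9 bp
  10–72 → 63 bp
  73–86 → 14 bp
  87–184 → 98 bp
  185–251 → 67 bp
  252–260 → 9 bp
Sorted largest to smallest: 98, 67, 63, 14, 9, 9 bp.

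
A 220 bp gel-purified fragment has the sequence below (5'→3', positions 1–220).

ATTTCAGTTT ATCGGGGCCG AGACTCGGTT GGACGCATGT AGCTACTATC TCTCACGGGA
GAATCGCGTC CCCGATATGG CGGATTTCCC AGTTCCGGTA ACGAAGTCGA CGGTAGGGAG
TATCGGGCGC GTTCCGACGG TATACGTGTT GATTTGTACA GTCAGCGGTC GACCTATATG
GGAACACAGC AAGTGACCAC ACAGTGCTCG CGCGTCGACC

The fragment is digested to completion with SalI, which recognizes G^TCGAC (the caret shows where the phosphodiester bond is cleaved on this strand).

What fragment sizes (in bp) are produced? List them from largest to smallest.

106, 62, 46, 6 bp

SalI sites (GTCGAC) start at positions 106, 168, 214.
SalI cuts after the first base of each site, so after positions 106, 168, 214.
Linear molecule, 3 cuts → 4 fragments:
  1–106 → 106 bp
  107–168 → 62 bp
  169–214 → 46 bp
  215–220 → 6 bp
Sorted largest to smallest: 106, 62, 46, 6 bp.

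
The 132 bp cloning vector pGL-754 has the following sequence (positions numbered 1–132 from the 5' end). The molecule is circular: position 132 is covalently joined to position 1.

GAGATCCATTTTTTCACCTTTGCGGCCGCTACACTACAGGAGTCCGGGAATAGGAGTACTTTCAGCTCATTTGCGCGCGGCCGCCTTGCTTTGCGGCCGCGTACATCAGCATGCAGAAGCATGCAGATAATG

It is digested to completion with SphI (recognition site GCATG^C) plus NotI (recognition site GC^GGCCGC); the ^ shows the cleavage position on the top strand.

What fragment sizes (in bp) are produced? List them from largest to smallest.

SphI sites (GCATGC) start at positions 109, 119.
SphI cuts after base 5 of each site (before the last base), so after positions 113, 123.
NotI sites (GCGGCCGC) start at positions 22, 77, 93.
NotI cuts after base 2 of each site, so after positions 23, 78, 94.
Combined cut positions: 23, 78, 94, 113, 123.
Circular molecule, 5 cuts → 5 fragments:
  24–78 → 55 bp
  79–94 → 16 bp
  95–113 → 19 bp
  114–123 → 10 bp
  124–132 then 1–23 → 9 + 23 = 32 bp
Sorted largest to smallest: 55, 32, 19, 16, 10 bp.

55, 32, 19, 16, 10 bp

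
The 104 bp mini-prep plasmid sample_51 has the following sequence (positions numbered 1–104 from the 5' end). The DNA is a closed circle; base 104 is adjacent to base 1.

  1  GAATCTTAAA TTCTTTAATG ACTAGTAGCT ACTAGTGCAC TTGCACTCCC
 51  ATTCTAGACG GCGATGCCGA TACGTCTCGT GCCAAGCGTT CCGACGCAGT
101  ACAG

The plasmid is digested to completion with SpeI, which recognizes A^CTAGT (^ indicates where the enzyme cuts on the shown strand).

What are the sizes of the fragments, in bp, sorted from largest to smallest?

SpeI sites (ACTAGT) start at positions 21, 31.
SpeI cuts after the first base of each site, so after positions 21, 31.
Circular molecule, 2 cuts → 2 fragments:
  22–31 → 10 bp
  32–104 then 1–21 → 73 + 21 = 94 bp
Sorted largest to smallest: 94, 10 bp.

94, 10 bp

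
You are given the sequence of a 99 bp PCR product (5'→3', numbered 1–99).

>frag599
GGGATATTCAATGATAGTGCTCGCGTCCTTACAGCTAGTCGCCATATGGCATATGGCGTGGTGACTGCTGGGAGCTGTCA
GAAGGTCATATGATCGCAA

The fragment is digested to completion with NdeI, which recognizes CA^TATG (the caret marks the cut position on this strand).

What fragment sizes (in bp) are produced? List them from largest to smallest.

NdeI sites (CATATG) start at positions 43, 50, 87.
NdeI cuts after base 2 of each site, so after positions 44, 51, 88.
Linear molecule, 3 cuts → 4 fragments:
  1–44 → 44 bp
  45–51 → 7 bp
  52–88 → 37 bp
  89–99 → 11 bp
Sorted largest to smallest: 44, 37, 11, 7 bp.

44, 37, 11, 7 bp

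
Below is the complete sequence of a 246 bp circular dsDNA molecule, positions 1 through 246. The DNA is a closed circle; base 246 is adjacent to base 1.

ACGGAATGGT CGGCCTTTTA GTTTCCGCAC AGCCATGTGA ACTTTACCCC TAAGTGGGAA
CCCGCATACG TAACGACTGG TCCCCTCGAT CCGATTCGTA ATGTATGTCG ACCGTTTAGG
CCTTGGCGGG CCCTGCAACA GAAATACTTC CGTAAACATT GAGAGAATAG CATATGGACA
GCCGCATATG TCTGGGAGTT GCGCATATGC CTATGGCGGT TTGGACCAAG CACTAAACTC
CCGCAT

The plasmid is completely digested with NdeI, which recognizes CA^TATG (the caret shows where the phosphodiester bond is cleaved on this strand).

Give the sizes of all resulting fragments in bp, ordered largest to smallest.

213, 19, 14 bp

NdeI sites (CATATG) start at positions 171, 185, 204.
NdeI cuts after base 2 of each site, so after positions 172, 186, 205.
Circular molecule, 3 cuts → 3 fragments:
  173–186 → 14 bp
  187–205 → 19 bp
  206–246 then 1–172 → 41 + 172 = 213 bp
Sorted largest to smallest: 213, 19, 14 bp.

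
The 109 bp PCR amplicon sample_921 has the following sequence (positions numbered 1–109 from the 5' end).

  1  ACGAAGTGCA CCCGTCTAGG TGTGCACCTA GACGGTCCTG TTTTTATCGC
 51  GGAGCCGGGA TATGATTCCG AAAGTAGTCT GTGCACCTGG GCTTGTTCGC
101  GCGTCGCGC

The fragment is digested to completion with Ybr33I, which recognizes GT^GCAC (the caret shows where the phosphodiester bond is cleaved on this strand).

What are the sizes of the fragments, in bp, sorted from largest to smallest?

Ybr33I sites (GTGCAC) start at positions 6, 22, 81.
Ybr33I cuts after base 2 of each site, so after positions 7, 23, 82.
Linear molecule, 3 cuts → 4 fragments:
  1–7 → 7 bp
  8–23 → 16 bp
  24–82 → 59 bp
  83–109 → 27 bp
Sorted largest to smallest: 59, 27, 16, 7 bp.

59, 27, 16, 7 bp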